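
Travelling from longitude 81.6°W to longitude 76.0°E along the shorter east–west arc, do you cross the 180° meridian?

Signed shortest Δλ = ((76.0 − -81.6 + 180) mod 360) − 180 = 157.6°.
Going east by 157.6° from -81.6° reaches +76.0° without touching 180°.

No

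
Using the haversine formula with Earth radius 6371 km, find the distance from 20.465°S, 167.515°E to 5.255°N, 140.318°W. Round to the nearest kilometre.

6372 km

Δλ = -140.318 − 167.515 = -307.833°; wrapped into (−180°, 180°]: 52.167°.
Δφ = 5.255 − -20.465 = 25.720°.
a = sin²(Δφ/2) + cos φ₁ · cos φ₂ · sin²(Δλ/2) = 0.229894.
c = 2·atan2(√a, √(1−a)) = 1.00011 rad → d = 6371·c ≈ 6371.68 km.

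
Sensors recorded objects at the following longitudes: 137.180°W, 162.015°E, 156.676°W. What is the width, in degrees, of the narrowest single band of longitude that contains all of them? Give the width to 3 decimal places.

60.805°

Sort the longitudes: -156.676°, -137.180°, +162.015°.
Eastward gaps between consecutive values (wrapping around): 19.496°, 299.195°, 41.309°.
Largest gap = 299.195° ⇒ minimal covering band is its complement: 360° − 299.195° = 60.805°.
Band runs from +162.015° eastward to -137.180°, crossing the antimeridian.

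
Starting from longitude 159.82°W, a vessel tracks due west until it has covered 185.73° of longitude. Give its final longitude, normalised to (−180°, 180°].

Start at -159.82°; shift −185.73° → -345.55°.
-345.55° lies outside (−180°, 180°]; add 360° → +14.45°.

14.45°E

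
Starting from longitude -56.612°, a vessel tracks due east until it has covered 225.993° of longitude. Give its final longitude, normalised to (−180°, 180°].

Start at -56.612°; shift +225.993° → +169.381°.
+169.381° already lies in (−180°, 180°].

+169.381°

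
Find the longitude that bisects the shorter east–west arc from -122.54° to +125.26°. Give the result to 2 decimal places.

Signed shortest Δλ from -122.54° to +125.26° is -112.20°.
Midpoint longitude = -122.54° + (-112.20°)/2 = -122.54° − 56.10° = -178.64°.
(The naïve average (-122.54 + +125.26)/2 = 1.36° is on the wrong side of the globe.)

-178.64°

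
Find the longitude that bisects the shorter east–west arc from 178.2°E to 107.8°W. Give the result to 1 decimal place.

Signed shortest Δλ from +178.2° to -107.8° is +74.0°.
Midpoint longitude = +178.2° + (+74.0°)/2 = +178.2° + 37.0° = +215.2°.
Normalise into (−180°, 180°]: -144.8°.
(The naïve average (+178.2 + -107.8)/2 = 35.2° is on the wrong side of the globe.)

144.8°W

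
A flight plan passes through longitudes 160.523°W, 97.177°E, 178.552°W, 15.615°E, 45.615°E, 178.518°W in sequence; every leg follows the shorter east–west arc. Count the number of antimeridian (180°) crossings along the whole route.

4

Leg 1: -160.523° → +97.177°, shortest Δλ = -102.3° (west) — crosses 180°.
Leg 2: +97.177° → -178.552°, shortest Δλ = 84.271° (east) — crosses 180°.
Leg 3: -178.552° → +15.615°, shortest Δλ = -165.833° (west) — crosses 180°.
Leg 4: +15.615° → +45.615°, shortest Δλ = 30.0° (east) — does not cross 180°.
Leg 5: +45.615° → -178.518°, shortest Δλ = 135.867° (east) — crosses 180°.
Total crossings: 4.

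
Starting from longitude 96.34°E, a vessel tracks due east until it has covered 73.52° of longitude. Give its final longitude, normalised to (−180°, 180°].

Start at +96.34°; shift +73.52° → +169.86°.
+169.86° already lies in (−180°, 180°].

169.86°E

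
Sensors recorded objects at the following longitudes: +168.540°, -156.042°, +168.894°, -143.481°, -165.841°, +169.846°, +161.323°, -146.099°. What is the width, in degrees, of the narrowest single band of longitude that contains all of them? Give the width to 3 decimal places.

Sort the longitudes: -165.841°, -156.042°, -146.099°, -143.481°, +161.323°, +168.540°, +168.894°, +169.846°.
Eastward gaps between consecutive values (wrapping around): 9.799°, 9.943°, 2.618°, 304.804°, 7.217°, 0.354°, 0.952°, 24.313°.
Largest gap = 304.804° ⇒ minimal covering band is its complement: 360° − 304.804° = 55.196°.
Band runs from +161.323° eastward to -143.481°, crossing the antimeridian.

55.196°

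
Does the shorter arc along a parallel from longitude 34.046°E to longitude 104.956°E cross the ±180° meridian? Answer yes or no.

Signed shortest Δλ = ((104.956 − 34.046 + 180) mod 360) − 180 = 70.91°.
Going east by 70.91° from +34.046° reaches +104.956° without touching 180°.

No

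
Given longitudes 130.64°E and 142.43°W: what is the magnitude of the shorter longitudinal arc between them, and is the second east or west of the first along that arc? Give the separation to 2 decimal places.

Raw difference: -142.43 − 130.64 = -273.07°.
Normalise into (−180°, 180°]: -273.07° + 360° = 86.93°.
Positive ⇒ the second point lies to the east; separation 86.93°.

86.93° east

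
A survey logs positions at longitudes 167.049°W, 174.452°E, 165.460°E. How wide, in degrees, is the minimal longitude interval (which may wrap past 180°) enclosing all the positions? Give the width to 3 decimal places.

27.491°

Sort the longitudes: -167.049°, +165.460°, +174.452°.
Eastward gaps between consecutive values (wrapping around): 332.509°, 8.992°, 18.499°.
Largest gap = 332.509° ⇒ minimal covering band is its complement: 360° − 332.509° = 27.491°.
Band runs from +165.460° eastward to -167.049°, crossing the antimeridian.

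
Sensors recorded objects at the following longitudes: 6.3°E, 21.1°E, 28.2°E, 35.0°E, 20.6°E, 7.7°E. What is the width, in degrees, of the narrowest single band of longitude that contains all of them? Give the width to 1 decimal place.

Sort the longitudes: +6.3°, +7.7°, +20.6°, +21.1°, +28.2°, +35.0°.
Eastward gaps between consecutive values (wrapping around): 1.4°, 12.9°, 0.5°, 7.1°, 6.8°, 331.3°.
Largest gap = 331.3° ⇒ minimal covering band is its complement: 360° − 331.3° = 28.7°.
Band runs from +6.3° eastward to +35.0°.

28.7°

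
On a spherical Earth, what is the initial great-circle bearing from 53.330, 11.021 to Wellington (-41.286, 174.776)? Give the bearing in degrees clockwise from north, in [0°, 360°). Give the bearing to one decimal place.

48.7°

Δλ = 174.776 − 11.021 = 163.755°.
θ = atan2( sin Δλ · cos φ₂ , cos φ₁ · sin φ₂ − sin φ₁ · cos φ₂ · cos Δλ )
  = atan2(0.21021, 0.18460) = 48.711° → normalised to [0°, 360°): 48.711°.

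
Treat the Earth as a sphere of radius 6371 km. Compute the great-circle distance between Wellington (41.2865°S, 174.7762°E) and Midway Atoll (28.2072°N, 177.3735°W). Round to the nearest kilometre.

Δλ = -177.3735 − 174.7762 = -352.1497°; wrapped into (−180°, 180°]: 7.8503°.
Δφ = 28.2072 − -41.2865 = 69.4937°.
a = sin²(Δφ/2) + cos φ₁ · cos φ₂ · sin²(Δλ/2) = 0.327948.
c = 2·atan2(√a, √(1−a)) = 1.21951 rad → d = 6371·c ≈ 7769.51 km.

7770 km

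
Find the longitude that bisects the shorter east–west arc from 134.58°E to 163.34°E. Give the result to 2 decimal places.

148.96°E

Signed shortest Δλ from +134.58° to +163.34° is +28.76°.
Midpoint longitude = +134.58° + (+28.76°)/2 = +134.58° + 14.38° = +148.96°.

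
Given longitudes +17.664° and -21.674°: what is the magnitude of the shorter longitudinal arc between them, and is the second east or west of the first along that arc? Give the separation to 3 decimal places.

39.338° west

Raw difference: -21.674 − 17.664 = -39.338°.
Normalise into (−180°, 180°]: -39.338° stays -39.338°.
Negative ⇒ the second point lies to the west; separation 39.338°.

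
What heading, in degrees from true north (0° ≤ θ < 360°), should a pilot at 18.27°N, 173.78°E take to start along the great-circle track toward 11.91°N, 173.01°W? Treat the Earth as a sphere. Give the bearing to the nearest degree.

Δλ = -173.01 − 173.78 = -346.79°; wrapped into (−180°, 180°]: 13.21°.
θ = atan2( sin Δλ · cos φ₂ , cos φ₁ · sin φ₂ − sin φ₁ · cos φ₂ · cos Δλ )
  = atan2(0.22360, -0.10266) = 114.660° → normalised to [0°, 360°): 114.660°.

115°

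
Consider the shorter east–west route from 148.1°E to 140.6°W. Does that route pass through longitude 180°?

Yes

Naïve |-140.6 − 148.1| = 288.7° > 180°, so the shorter arc goes the other way round — across 180°.
Signed shortest Δλ = ((-140.6 − 148.1 + 180) mod 360) − 180 = 71.3°.
Going east by 71.3° from +148.1° passes through 180° before reaching -140.6°.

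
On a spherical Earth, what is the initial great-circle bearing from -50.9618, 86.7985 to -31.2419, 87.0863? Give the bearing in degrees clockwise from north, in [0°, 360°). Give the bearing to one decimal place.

0.7°

Δλ = 87.0863 − 86.7985 = 0.2878°.
θ = atan2( sin Δλ · cos φ₂ , cos φ₁ · sin φ₂ − sin φ₁ · cos φ₂ · cos Δλ )
  = atan2(0.00429, 0.33741) = 0.729° → normalised to [0°, 360°): 0.729°.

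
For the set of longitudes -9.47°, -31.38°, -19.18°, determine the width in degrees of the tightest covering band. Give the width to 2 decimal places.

21.91°

Sort the longitudes: -31.38°, -19.18°, -9.47°.
Eastward gaps between consecutive values (wrapping around): 12.20°, 9.71°, 338.09°.
Largest gap = 338.09° ⇒ minimal covering band is its complement: 360° − 338.09° = 21.91°.
Band runs from -31.38° eastward to -9.47°.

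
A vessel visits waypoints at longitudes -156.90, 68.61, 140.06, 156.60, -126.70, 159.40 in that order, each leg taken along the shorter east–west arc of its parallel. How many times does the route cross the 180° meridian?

3

Leg 1: -156.90° → +68.61°, shortest Δλ = -134.49° (west) — crosses 180°.
Leg 2: +68.61° → +140.06°, shortest Δλ = 71.45° (east) — does not cross 180°.
Leg 3: +140.06° → +156.60°, shortest Δλ = 16.54° (east) — does not cross 180°.
Leg 4: +156.60° → -126.70°, shortest Δλ = 76.7° (east) — crosses 180°.
Leg 5: -126.70° → +159.40°, shortest Δλ = -73.9° (west) — crosses 180°.
Total crossings: 3.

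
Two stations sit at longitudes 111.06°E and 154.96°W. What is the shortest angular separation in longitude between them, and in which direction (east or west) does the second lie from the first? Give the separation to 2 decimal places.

93.98° east

Raw difference: -154.96 − 111.06 = -266.02°.
Normalise into (−180°, 180°]: -266.02° + 360° = 93.98°.
Positive ⇒ the second point lies to the east; separation 93.98°.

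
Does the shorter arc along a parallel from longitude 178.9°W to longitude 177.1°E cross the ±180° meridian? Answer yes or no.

Naïve |177.1 − -178.9| = 356.0° > 180°, so the shorter arc goes the other way round — across 180°.
Signed shortest Δλ = ((177.1 − -178.9 + 180) mod 360) − 180 = -4.0°.
Going west by 4.0° from -178.9° passes through 180° before reaching +177.1°.

Yes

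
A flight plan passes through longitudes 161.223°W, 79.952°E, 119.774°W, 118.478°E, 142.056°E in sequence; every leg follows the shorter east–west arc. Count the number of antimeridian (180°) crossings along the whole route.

3

Leg 1: -161.223° → +79.952°, shortest Δλ = -118.825° (west) — crosses 180°.
Leg 2: +79.952° → -119.774°, shortest Δλ = 160.274° (east) — crosses 180°.
Leg 3: -119.774° → +118.478°, shortest Δλ = -121.748° (west) — crosses 180°.
Leg 4: +118.478° → +142.056°, shortest Δλ = 23.578° (east) — does not cross 180°.
Total crossings: 3.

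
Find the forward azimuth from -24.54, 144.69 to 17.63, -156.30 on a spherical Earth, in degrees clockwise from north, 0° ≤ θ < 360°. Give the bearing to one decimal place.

59.6°

Δλ = -156.30 − 144.69 = -300.99°; wrapped into (−180°, 180°]: 59.01°.
θ = atan2( sin Δλ · cos φ₂ , cos φ₁ · sin φ₂ − sin φ₁ · cos φ₂ · cos Δλ )
  = atan2(0.81699, 0.47932) = 59.601° → normalised to [0°, 360°): 59.601°.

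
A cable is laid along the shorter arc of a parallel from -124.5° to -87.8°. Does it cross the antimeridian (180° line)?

No

Signed shortest Δλ = ((-87.8 − -124.5 + 180) mod 360) − 180 = 36.7°.
Going east by 36.7° from -124.5° reaches -87.8° without touching 180°.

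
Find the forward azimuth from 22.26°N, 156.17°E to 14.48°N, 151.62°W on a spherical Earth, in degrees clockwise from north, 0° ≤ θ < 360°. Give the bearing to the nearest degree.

Δλ = -151.62 − 156.17 = -307.79°; wrapped into (−180°, 180°]: 52.21°.
θ = atan2( sin Δλ · cos φ₂ , cos φ₁ · sin φ₂ − sin φ₁ · cos φ₂ · cos Δλ )
  = atan2(0.76516, 0.00666) = 89.501° → normalised to [0°, 360°): 89.501°.

90°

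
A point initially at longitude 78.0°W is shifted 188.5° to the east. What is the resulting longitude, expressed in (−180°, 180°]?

Start at -78.0°; shift +188.5° → +110.5°.
+110.5° already lies in (−180°, 180°].

110.5°E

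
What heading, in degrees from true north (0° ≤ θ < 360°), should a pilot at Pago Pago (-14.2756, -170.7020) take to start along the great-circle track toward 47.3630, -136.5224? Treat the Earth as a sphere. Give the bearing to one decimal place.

Δλ = -136.5224 − -170.7020 = 34.1796°.
θ = atan2( sin Δλ · cos φ₂ , cos φ₁ · sin φ₂ − sin φ₁ · cos φ₂ · cos Δλ )
  = atan2(0.38053, 0.85112) = 24.089° → normalised to [0°, 360°): 24.089°.

24.1°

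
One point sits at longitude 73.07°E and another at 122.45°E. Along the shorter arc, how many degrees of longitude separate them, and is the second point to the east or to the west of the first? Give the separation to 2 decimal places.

Raw difference: 122.45 − 73.07 = 49.38°.
Normalise into (−180°, 180°]: 49.38° stays 49.38°.
Positive ⇒ the second point lies to the east; separation 49.38°.

49.38° east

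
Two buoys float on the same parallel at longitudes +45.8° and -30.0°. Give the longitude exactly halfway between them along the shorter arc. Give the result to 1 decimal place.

Signed shortest Δλ from +45.8° to -30.0° is -75.8°.
Midpoint longitude = +45.8° + (-75.8°)/2 = +45.8° − 37.9° = +7.9°.

+7.9°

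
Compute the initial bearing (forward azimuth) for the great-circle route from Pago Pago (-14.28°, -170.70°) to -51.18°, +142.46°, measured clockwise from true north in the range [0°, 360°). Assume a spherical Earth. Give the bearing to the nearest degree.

Δλ = 142.46 − -170.70 = 313.16°; wrapped into (−180°, 180°]: -46.84°.
θ = atan2( sin Δλ · cos φ₂ , cos φ₁ · sin φ₂ − sin φ₁ · cos φ₂ · cos Δλ )
  = atan2(-0.45727, -0.64928) = -144.844° → normalised to [0°, 360°): 215.156°.

215°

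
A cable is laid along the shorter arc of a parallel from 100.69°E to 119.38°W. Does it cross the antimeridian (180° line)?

Naïve |-119.38 − 100.69| = 220.07° > 180°, so the shorter arc goes the other way round — across 180°.
Signed shortest Δλ = ((-119.38 − 100.69 + 180) mod 360) − 180 = 139.93°.
Going east by 139.93° from +100.69° passes through 180° before reaching -119.38°.

Yes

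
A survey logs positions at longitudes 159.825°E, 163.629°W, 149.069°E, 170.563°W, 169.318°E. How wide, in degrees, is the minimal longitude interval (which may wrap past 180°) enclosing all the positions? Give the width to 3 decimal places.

47.302°

Sort the longitudes: -170.563°, -163.629°, +149.069°, +159.825°, +169.318°.
Eastward gaps between consecutive values (wrapping around): 6.934°, 312.698°, 10.756°, 9.493°, 20.119°.
Largest gap = 312.698° ⇒ minimal covering band is its complement: 360° − 312.698° = 47.302°.
Band runs from +149.069° eastward to -163.629°, crossing the antimeridian.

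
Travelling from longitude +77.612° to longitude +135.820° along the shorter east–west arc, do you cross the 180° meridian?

Signed shortest Δλ = ((135.820 − 77.612 + 180) mod 360) − 180 = 58.208°.
Going east by 58.208° from +77.612° reaches +135.820° without touching 180°.

No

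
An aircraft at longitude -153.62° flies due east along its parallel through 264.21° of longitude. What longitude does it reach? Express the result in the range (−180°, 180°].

Start at -153.62°; shift +264.21° → +110.59°.
+110.59° already lies in (−180°, 180°].

+110.59°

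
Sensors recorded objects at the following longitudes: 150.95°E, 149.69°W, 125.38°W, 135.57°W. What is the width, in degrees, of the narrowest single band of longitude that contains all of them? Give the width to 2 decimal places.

Sort the longitudes: -149.69°, -135.57°, -125.38°, +150.95°.
Eastward gaps between consecutive values (wrapping around): 14.12°, 10.19°, 276.33°, 59.36°.
Largest gap = 276.33° ⇒ minimal covering band is its complement: 360° − 276.33° = 83.67°.
Band runs from +150.95° eastward to -125.38°, crossing the antimeridian.

83.67°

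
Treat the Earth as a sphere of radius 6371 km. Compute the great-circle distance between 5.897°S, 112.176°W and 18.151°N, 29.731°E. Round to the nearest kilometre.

Δλ = 29.731 − -112.176 = 141.907°.
Δφ = 18.151 − -5.897 = 24.048°.
a = sin²(Δφ/2) + cos φ₁ · cos φ₂ · sin²(Δλ/2) = 0.887948.
c = 2·atan2(√a, √(1−a)) = 2.45893 rad → d = 6371·c ≈ 15665.85 km.

15666 km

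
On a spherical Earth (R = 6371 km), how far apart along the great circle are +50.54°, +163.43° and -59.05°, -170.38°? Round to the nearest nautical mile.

6703 nmi

Δλ = -170.38 − 163.43 = -333.81°; wrapped into (−180°, 180°]: 26.19°.
Δφ = -59.05 − 50.54 = -109.59°.
a = sin²(Δφ/2) + cos φ₁ · cos φ₂ · sin²(Δλ/2) = 0.684422.
c = 2·atan2(√a, √(1−a)) = 1.94856 rad → d = 6371·c ≈ 12414.28 km ≈ 6703.17 nmi.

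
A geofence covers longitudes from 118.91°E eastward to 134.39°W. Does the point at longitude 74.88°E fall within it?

No

Band width going east from +118.91° to -134.39°: ((-134.39 − 118.91) mod 360) = 106.70°.
Offset of +74.88° east of the west edge: ((74.88 − 118.91) mod 360) = 315.97°.
315.97° > 106.70° ⇒ outside.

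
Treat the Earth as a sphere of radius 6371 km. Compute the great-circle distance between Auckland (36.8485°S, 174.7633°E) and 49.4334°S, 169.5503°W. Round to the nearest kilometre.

Δλ = -169.5503 − 174.7633 = -344.3136°; wrapped into (−180°, 180°]: 15.6864°.
Δφ = -49.4334 − -36.8485 = -12.5849°.
a = sin²(Δφ/2) + cos φ₁ · cos φ₂ · sin²(Δλ/2) = 0.021704.
c = 2·atan2(√a, √(1−a)) = 0.29572 rad → d = 6371·c ≈ 1884.04 km.

1884 km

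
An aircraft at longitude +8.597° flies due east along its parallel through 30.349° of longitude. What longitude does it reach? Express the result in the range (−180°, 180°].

+38.946°

Start at +8.597°; shift +30.349° → +38.946°.
+38.946° already lies in (−180°, 180°].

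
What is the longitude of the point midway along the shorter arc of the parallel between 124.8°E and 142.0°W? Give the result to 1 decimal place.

171.4°E

Signed shortest Δλ from +124.8° to -142.0° is +93.2°.
Midpoint longitude = +124.8° + (+93.2°)/2 = +124.8° + 46.6° = +171.4°.
(The naïve average (+124.8 + -142.0)/2 = -8.6° is on the wrong side of the globe.)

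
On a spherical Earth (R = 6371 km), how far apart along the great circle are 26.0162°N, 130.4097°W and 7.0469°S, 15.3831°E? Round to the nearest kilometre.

Δλ = 15.3831 − -130.4097 = 145.7928°.
Δφ = -7.0469 − 26.0162 = -33.0631°.
a = sin²(Δφ/2) + cos φ₁ · cos φ₂ · sin²(Δλ/2) = 0.895703.
c = 2·atan2(√a, √(1−a)) = 2.48390 rad → d = 6371·c ≈ 15824.94 km.

15825 km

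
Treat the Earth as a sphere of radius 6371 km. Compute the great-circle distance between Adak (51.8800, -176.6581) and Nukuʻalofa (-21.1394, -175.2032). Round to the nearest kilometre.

Δλ = -175.2032 − -176.6581 = 1.4549°.
Δφ = -21.1394 − 51.8800 = -73.0194°.
a = sin²(Δφ/2) + cos φ₁ · cos φ₂ · sin²(Δλ/2) = 0.354069.
c = 2·atan2(√a, √(1−a)) = 1.27462 rad → d = 6371·c ≈ 8120.62 km.

8121 km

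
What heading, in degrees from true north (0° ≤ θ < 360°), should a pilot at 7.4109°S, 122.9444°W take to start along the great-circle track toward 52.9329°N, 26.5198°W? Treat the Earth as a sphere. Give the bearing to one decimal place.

Δλ = -26.5198 − -122.9444 = 96.4246°.
θ = atan2( sin Δλ · cos φ₂ , cos φ₁ · sin φ₂ − sin φ₁ · cos φ₂ · cos Δλ )
  = atan2(0.59896, 0.78257) = 37.430° → normalised to [0°, 360°): 37.430°.

37.4°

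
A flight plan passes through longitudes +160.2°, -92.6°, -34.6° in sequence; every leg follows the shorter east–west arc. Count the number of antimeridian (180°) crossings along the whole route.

1

Leg 1: +160.2° → -92.6°, shortest Δλ = 107.2° (east) — crosses 180°.
Leg 2: -92.6° → -34.6°, shortest Δλ = 58.0° (east) — does not cross 180°.
Total crossings: 1.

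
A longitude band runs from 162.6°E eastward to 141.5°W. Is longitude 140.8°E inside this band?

Band width going east from +162.6° to -141.5°: ((-141.5 − 162.6) mod 360) = 55.9°.
Offset of +140.8° east of the west edge: ((140.8 − 162.6) mod 360) = 338.2°.
338.2° > 55.9° ⇒ outside.

No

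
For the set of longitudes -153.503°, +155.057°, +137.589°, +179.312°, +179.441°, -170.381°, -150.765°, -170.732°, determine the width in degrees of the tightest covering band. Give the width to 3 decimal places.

Sort the longitudes: -170.732°, -170.381°, -153.503°, -150.765°, +137.589°, +155.057°, +179.312°, +179.441°.
Eastward gaps between consecutive values (wrapping around): 0.351°, 16.878°, 2.738°, 288.354°, 17.468°, 24.255°, 0.129°, 9.827°.
Largest gap = 288.354° ⇒ minimal covering band is its complement: 360° − 288.354° = 71.646°.
Band runs from +137.589° eastward to -150.765°, crossing the antimeridian.

71.646°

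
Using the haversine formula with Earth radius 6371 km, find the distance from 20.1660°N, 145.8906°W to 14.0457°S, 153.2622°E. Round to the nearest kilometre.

7662 km

Δλ = 153.2622 − -145.8906 = 299.1528°; wrapped into (−180°, 180°]: -60.8472°.
Δφ = -14.0457 − 20.1660 = -34.2117°.
a = sin²(Δφ/2) + cos φ₁ · cos φ₂ · sin²(Δλ/2) = 0.320031.
c = 2·atan2(√a, √(1−a)) = 1.20259 rad → d = 6371·c ≈ 7661.73 km.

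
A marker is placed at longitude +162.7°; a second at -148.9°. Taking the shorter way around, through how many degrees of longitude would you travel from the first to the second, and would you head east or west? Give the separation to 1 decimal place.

Raw difference: -148.9 − 162.7 = -311.6°.
Normalise into (−180°, 180°]: -311.6° + 360° = 48.4°.
Positive ⇒ the second point lies to the east; separation 48.4°.

48.4° east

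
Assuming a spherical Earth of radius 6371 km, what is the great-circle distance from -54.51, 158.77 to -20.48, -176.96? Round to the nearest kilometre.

Δλ = -176.96 − 158.77 = -335.73°; wrapped into (−180°, 180°]: 24.27°.
Δφ = -20.48 − -54.51 = 34.03°.
a = sin²(Δφ/2) + cos φ₁ · cos φ₂ · sin²(Δλ/2) = 0.109661.
c = 2·atan2(√a, √(1−a)) = 0.67505 rad → d = 6371·c ≈ 4300.73 km.

4301 km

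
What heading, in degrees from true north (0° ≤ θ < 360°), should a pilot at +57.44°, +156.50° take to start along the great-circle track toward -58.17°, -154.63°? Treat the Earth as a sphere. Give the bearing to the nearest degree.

152°

Δλ = -154.63 − 156.50 = -311.13°; wrapped into (−180°, 180°]: 48.87°.
θ = atan2( sin Δλ · cos φ₂ , cos φ₁ · sin φ₂ − sin φ₁ · cos φ₂ · cos Δλ )
  = atan2(0.39725, -0.74963) = 152.080° → normalised to [0°, 360°): 152.080°.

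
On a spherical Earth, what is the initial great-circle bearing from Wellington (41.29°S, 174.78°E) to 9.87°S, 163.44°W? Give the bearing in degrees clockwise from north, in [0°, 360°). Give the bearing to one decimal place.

Δλ = -163.44 − 174.78 = -338.22°; wrapped into (−180°, 180°]: 21.78°.
θ = atan2( sin Δλ · cos φ₂ , cos φ₁ · sin φ₂ − sin φ₁ · cos φ₂ · cos Δλ )
  = atan2(0.36555, 0.47490) = 37.587° → normalised to [0°, 360°): 37.587°.

37.6°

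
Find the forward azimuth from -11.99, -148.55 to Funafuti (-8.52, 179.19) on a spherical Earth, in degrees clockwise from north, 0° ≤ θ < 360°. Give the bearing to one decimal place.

273.1°

Δλ = 179.19 − -148.55 = 327.74°; wrapped into (−180°, 180°]: -32.26°.
θ = atan2( sin Δλ · cos φ₂ , cos φ₁ · sin φ₂ − sin φ₁ · cos φ₂ · cos Δλ )
  = atan2(-0.52787, 0.02881) = -86.876° → normalised to [0°, 360°): 273.124°.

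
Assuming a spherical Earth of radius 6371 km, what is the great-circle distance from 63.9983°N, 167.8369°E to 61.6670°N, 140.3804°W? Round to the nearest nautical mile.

1387 nmi

Δλ = -140.3804 − 167.8369 = -308.2173°; wrapped into (−180°, 180°]: 51.7827°.
Δφ = 61.6670 − 63.9983 = -2.3313°.
a = sin²(Δφ/2) + cos φ₁ · cos φ₂ · sin²(Δλ/2) = 0.040086.
c = 2·atan2(√a, √(1−a)) = 0.40316 rad → d = 6371·c ≈ 2568.51 km ≈ 1386.88 nmi.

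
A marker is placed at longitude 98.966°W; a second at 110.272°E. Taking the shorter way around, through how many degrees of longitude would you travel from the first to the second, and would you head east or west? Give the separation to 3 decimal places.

150.762° west

Raw difference: 110.272 − -98.966 = 209.238°.
Normalise into (−180°, 180°]: 209.238° − 360° = -150.762°.
Negative ⇒ the second point lies to the west; separation 150.762°.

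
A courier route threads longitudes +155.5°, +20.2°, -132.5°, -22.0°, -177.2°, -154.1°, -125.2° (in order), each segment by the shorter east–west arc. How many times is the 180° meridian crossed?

Leg 1: +155.5° → +20.2°, shortest Δλ = -135.3° (west) — does not cross 180°.
Leg 2: +20.2° → -132.5°, shortest Δλ = -152.7° (west) — does not cross 180°.
Leg 3: -132.5° → -22.0°, shortest Δλ = 110.5° (east) — does not cross 180°.
Leg 4: -22.0° → -177.2°, shortest Δλ = -155.2° (west) — does not cross 180°.
Leg 5: -177.2° → -154.1°, shortest Δλ = 23.1° (east) — does not cross 180°.
Leg 6: -154.1° → -125.2°, shortest Δλ = 28.9° (east) — does not cross 180°.
Total crossings: 0.

0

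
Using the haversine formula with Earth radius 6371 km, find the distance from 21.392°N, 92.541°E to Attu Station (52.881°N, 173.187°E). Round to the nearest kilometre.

7509 km

Δλ = 173.187 − 92.541 = 80.646°.
Δφ = 52.881 − 21.392 = 31.489°.
a = sin²(Δφ/2) + cos φ₁ · cos φ₂ · sin²(Δλ/2) = 0.308915.
c = 2·atan2(√a, √(1−a)) = 1.17865 rad → d = 6371·c ≈ 7509.19 km.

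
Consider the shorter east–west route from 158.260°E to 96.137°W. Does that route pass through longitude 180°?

Naïve |-96.137 − 158.260| = 254.397° > 180°, so the shorter arc goes the other way round — across 180°.
Signed shortest Δλ = ((-96.137 − 158.260 + 180) mod 360) − 180 = 105.603°.
Going east by 105.603° from +158.260° passes through 180° before reaching -96.137°.

Yes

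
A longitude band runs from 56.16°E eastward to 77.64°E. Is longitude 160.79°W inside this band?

Band width going east from +56.16° to +77.64°: ((77.64 − 56.16) mod 360) = 21.48°.
Offset of -160.79° east of the west edge: ((-160.79 − 56.16) mod 360) = 143.05°.
143.05° > 21.48° ⇒ outside.

No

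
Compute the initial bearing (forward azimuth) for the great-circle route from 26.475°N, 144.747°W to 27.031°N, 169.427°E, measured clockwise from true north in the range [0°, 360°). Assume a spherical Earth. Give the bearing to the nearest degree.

Δλ = 169.427 − -144.747 = 314.174°; wrapped into (−180°, 180°]: -45.826°.
θ = atan2( sin Δλ · cos φ₂ , cos φ₁ · sin φ₂ − sin φ₁ · cos φ₂ · cos Δλ )
  = atan2(-0.63888, 0.13009) = -78.491° → normalised to [0°, 360°): 281.509°.

282°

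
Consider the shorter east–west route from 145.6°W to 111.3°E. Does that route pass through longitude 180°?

Yes

Naïve |111.3 − -145.6| = 256.9° > 180°, so the shorter arc goes the other way round — across 180°.
Signed shortest Δλ = ((111.3 − -145.6 + 180) mod 360) − 180 = -103.1°.
Going west by 103.1° from -145.6° passes through 180° before reaching +111.3°.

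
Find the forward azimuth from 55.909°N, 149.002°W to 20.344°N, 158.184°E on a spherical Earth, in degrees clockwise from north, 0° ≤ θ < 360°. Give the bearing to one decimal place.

249.8°

Δλ = 158.184 − -149.002 = 307.186°; wrapped into (−180°, 180°]: -52.814°.
θ = atan2( sin Δλ · cos φ₂ , cos φ₁ · sin φ₂ − sin φ₁ · cos φ₂ · cos Δλ )
  = atan2(-0.74698, -0.27445) = -110.174° → normalised to [0°, 360°): 249.826°.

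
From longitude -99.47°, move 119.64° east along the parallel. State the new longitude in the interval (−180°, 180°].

Start at -99.47°; shift +119.64° → +20.17°.
+20.17° already lies in (−180°, 180°].

+20.17°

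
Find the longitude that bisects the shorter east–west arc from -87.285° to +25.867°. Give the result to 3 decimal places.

-30.709°

Signed shortest Δλ from -87.285° to +25.867° is +113.152°.
Midpoint longitude = -87.285° + (+113.152°)/2 = -87.285° + 56.576° = -30.709°.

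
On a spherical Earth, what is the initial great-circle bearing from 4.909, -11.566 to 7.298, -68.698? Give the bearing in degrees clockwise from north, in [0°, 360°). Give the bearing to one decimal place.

Δλ = -68.698 − -11.566 = -57.132°.
θ = atan2( sin Δλ · cos φ₂ , cos φ₁ · sin φ₂ − sin φ₁ · cos φ₂ · cos Δλ )
  = atan2(-0.83312, 0.08050) = -84.481° → normalised to [0°, 360°): 275.519°.

275.5°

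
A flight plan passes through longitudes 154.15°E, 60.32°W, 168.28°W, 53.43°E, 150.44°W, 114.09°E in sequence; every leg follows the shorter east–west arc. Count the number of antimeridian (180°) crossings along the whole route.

Leg 1: +154.15° → -60.32°, shortest Δλ = 145.53° (east) — crosses 180°.
Leg 2: -60.32° → -168.28°, shortest Δλ = -107.96° (west) — does not cross 180°.
Leg 3: -168.28° → +53.43°, shortest Δλ = -138.29° (west) — crosses 180°.
Leg 4: +53.43° → -150.44°, shortest Δλ = 156.13° (east) — crosses 180°.
Leg 5: -150.44° → +114.09°, shortest Δλ = -95.47° (west) — crosses 180°.
Total crossings: 4.

4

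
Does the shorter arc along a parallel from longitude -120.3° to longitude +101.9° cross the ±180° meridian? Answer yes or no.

Naïve |101.9 − -120.3| = 222.2° > 180°, so the shorter arc goes the other way round — across 180°.
Signed shortest Δλ = ((101.9 − -120.3 + 180) mod 360) − 180 = -137.8°.
Going west by 137.8° from -120.3° passes through 180° before reaching +101.9°.

Yes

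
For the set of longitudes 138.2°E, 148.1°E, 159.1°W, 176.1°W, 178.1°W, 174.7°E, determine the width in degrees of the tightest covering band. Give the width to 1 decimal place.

62.7°

Sort the longitudes: -178.1°, -176.1°, -159.1°, +138.2°, +148.1°, +174.7°.
Eastward gaps between consecutive values (wrapping around): 2.0°, 17.0°, 297.3°, 9.9°, 26.6°, 7.2°.
Largest gap = 297.3° ⇒ minimal covering band is its complement: 360° − 297.3° = 62.7°.
Band runs from +138.2° eastward to -159.1°, crossing the antimeridian.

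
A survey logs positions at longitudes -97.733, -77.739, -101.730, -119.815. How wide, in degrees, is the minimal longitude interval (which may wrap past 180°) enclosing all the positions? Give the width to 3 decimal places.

Sort the longitudes: -119.815°, -101.730°, -97.733°, -77.739°.
Eastward gaps between consecutive values (wrapping around): 18.085°, 3.997°, 19.994°, 317.924°.
Largest gap = 317.924° ⇒ minimal covering band is its complement: 360° − 317.924° = 42.076°.
Band runs from -119.815° eastward to -77.739°.

42.076°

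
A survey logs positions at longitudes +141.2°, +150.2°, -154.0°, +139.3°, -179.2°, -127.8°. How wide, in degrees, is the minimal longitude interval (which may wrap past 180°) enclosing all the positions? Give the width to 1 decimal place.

92.9°

Sort the longitudes: -179.2°, -154.0°, -127.8°, +139.3°, +141.2°, +150.2°.
Eastward gaps between consecutive values (wrapping around): 25.2°, 26.2°, 267.1°, 1.9°, 9.0°, 30.6°.
Largest gap = 267.1° ⇒ minimal covering band is its complement: 360° − 267.1° = 92.9°.
Band runs from +139.3° eastward to -127.8°, crossing the antimeridian.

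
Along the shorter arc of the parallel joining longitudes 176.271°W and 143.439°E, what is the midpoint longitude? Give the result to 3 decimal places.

Signed shortest Δλ from -176.271° to +143.439° is -40.290°.
Midpoint longitude = -176.271° + (-40.290°)/2 = -176.271° − 20.145° = -196.416°.
Normalise into (−180°, 180°]: +163.584°.
(The naïve average (-176.271 + +143.439)/2 = -16.416° is on the wrong side of the globe.)

163.584°E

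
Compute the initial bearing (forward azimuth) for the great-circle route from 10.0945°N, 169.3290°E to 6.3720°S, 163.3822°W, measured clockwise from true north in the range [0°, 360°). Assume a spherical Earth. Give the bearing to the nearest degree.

Δλ = -163.3822 − 169.3290 = -332.7112°; wrapped into (−180°, 180°]: 27.2888°.
θ = atan2( sin Δλ · cos φ₂ , cos φ₁ · sin φ₂ − sin φ₁ · cos φ₂ · cos Δλ )
  = atan2(0.45564, -0.26407) = 120.094° → normalised to [0°, 360°): 120.094°.

120°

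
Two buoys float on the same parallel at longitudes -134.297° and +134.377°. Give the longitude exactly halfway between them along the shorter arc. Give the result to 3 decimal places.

Signed shortest Δλ from -134.297° to +134.377° is -91.326°.
Midpoint longitude = -134.297° + (-91.326°)/2 = -134.297° − 45.663° = -179.960°.
(The naïve average (-134.297 + +134.377)/2 = 0.04° is on the wrong side of the globe.)

-179.960°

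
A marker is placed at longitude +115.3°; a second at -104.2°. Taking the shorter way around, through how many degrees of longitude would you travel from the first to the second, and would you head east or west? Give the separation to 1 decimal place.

140.5° east

Raw difference: -104.2 − 115.3 = -219.5°.
Normalise into (−180°, 180°]: -219.5° + 360° = 140.5°.
Positive ⇒ the second point lies to the east; separation 140.5°.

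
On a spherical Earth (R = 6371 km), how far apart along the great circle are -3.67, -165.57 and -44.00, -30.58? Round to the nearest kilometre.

13075 km

Δλ = -30.58 − -165.57 = 134.99°.
Δφ = -44.00 − -3.67 = -40.33°.
a = sin²(Δφ/2) + cos φ₁ · cos φ₂ · sin²(Δλ/2) = 0.731527.
c = 2·atan2(√a, √(1−a)) = 2.05223 rad → d = 6371·c ≈ 13074.78 km.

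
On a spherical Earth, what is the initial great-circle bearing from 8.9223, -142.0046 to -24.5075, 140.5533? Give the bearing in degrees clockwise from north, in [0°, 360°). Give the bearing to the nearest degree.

Δλ = 140.5533 − -142.0046 = 282.5579°; wrapped into (−180°, 180°]: -77.4421°.
θ = atan2( sin Δλ · cos φ₂ , cos φ₁ · sin φ₂ − sin φ₁ · cos φ₂ · cos Δλ )
  = atan2(-0.88814, -0.44048) = -116.379° → normalised to [0°, 360°): 243.621°.

244°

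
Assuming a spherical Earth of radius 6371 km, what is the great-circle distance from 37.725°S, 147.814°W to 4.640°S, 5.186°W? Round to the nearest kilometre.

Δλ = -5.186 − -147.814 = 142.628°.
Δφ = -4.640 − -37.725 = 33.085°.
a = sin²(Δφ/2) + cos φ₁ · cos φ₂ · sin²(Δλ/2) = 0.788512.
c = 2·atan2(√a, √(1−a)) = 2.18588 rad → d = 6371·c ≈ 13926.23 km.

13926 km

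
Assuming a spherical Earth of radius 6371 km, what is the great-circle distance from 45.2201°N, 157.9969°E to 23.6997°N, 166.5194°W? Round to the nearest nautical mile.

2153 nmi

Δλ = -166.5194 − 157.9969 = -324.5163°; wrapped into (−180°, 180°]: 35.4837°.
Δφ = 23.6997 − 45.2201 = -21.5204°.
a = sin²(Δφ/2) + cos φ₁ · cos φ₂ · sin²(Δλ/2) = 0.094749.
c = 2·atan2(√a, √(1−a)) = 0.62579 rad → d = 6371·c ≈ 3986.90 km ≈ 2152.75 nmi.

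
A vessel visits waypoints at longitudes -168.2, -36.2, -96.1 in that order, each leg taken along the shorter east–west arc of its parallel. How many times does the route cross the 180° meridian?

Leg 1: -168.2° → -36.2°, shortest Δλ = 132.0° (east) — does not cross 180°.
Leg 2: -36.2° → -96.1°, shortest Δλ = -59.9° (west) — does not cross 180°.
Total crossings: 0.

0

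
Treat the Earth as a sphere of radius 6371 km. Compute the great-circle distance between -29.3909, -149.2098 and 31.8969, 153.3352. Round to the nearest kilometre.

Δλ = 153.3352 − -149.2098 = 302.5450°; wrapped into (−180°, 180°]: -57.4550°.
Δφ = 31.8969 − -29.3909 = 61.2878°.
a = sin²(Δφ/2) + cos φ₁ · cos φ₂ · sin²(Δλ/2) = 0.430686.
c = 2·atan2(√a, √(1−a)) = 1.43172 rad → d = 6371·c ≈ 9121.49 km.

9121 km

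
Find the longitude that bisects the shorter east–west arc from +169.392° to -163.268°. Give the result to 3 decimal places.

-176.938°

Signed shortest Δλ from +169.392° to -163.268° is +27.340°.
Midpoint longitude = +169.392° + (+27.340°)/2 = +169.392° + 13.670° = +183.062°.
Normalise into (−180°, 180°]: -176.938°.
(The naïve average (+169.392 + -163.268)/2 = 3.062° is on the wrong side of the globe.)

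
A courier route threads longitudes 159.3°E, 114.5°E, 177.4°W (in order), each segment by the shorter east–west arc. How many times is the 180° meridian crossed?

Leg 1: +159.3° → +114.5°, shortest Δλ = -44.8° (west) — does not cross 180°.
Leg 2: +114.5° → -177.4°, shortest Δλ = 68.1° (east) — crosses 180°.
Total crossings: 1.

1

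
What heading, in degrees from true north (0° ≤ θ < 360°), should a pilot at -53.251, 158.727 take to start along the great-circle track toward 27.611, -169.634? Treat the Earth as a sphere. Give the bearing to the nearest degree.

Δλ = -169.634 − 158.727 = -328.361°; wrapped into (−180°, 180°]: 31.639°.
θ = atan2( sin Δλ · cos φ₂ , cos φ₁ · sin φ₂ − sin φ₁ · cos φ₂ · cos Δλ )
  = atan2(0.46483, 0.88178) = 27.796° → normalised to [0°, 360°): 27.796°.

28°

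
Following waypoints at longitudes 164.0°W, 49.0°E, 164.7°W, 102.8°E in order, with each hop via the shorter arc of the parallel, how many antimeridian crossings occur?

3

Leg 1: -164.0° → +49.0°, shortest Δλ = -147.0° (west) — crosses 180°.
Leg 2: +49.0° → -164.7°, shortest Δλ = 146.3° (east) — crosses 180°.
Leg 3: -164.7° → +102.8°, shortest Δλ = -92.5° (west) — crosses 180°.
Total crossings: 3.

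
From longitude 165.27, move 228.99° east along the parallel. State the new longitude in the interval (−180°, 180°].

Start at +165.27°; shift +228.99° → +394.26°.
+394.26° lies outside (−180°, 180°]; subtract 360° → +34.26°.

+34.26°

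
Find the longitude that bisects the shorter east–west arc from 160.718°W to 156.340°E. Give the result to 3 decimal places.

Signed shortest Δλ from -160.718° to +156.340° is -42.942°.
Midpoint longitude = -160.718° + (-42.942°)/2 = -160.718° − 21.471° = -182.189°.
Normalise into (−180°, 180°]: +177.811°.
(The naïve average (-160.718 + +156.340)/2 = -2.189° is on the wrong side of the globe.)

177.811°E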